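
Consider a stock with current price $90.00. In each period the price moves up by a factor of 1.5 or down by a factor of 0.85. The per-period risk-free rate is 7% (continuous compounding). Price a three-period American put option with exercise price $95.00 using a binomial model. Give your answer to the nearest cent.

$11.34

Risk-neutral probability p = (e^0.07 − 0.85)/(1.5 − 0.85) = 0.2225/0.6500 = 0.3423
Terminal stock prices: S_uuu = 303.8, S_uud = 172.1, S_udd = 97.54, S_ddd = 55.27
Terminal payoffs (K − S): max(-208.8, 0) = 0, max(-77.12, 0) = 0, max(-2.537, 0) = 0, max(39.73, 0) = 39.73
Node uu (S = 202.5): continuation = e^(−0.07)·[0.3423·0.0000 + 0.6577·0.0000] = 0.0000; exercise value = 0.0000 ≤ continuation, so V_uu = 0.0000
Node ud (S = 114.8): continuation = e^(−0.07)·[0.3423·0.0000 + 0.6577·0.0000] = 0.0000; exercise value = 0.0000 ≤ continuation, so V_ud = 0.0000
Node dd (S = 65.02): continuation = e^(−0.07)·[0.3423·0.0000 + 0.6577·39.7288] = 24.3623; exercise value = 29.9750 > continuation, so V_dd = 29.9750 (exercise)
Node u (S = 135): continuation = e^(−0.07)·[0.3423·0.0000 + 0.6577·0.0000] = 0.0000; exercise value = 0.0000 ≤ continuation, so V_u = 0.0000
Node d (S = 76.5): continuation = e^(−0.07)·[0.3423·0.0000 + 0.6577·29.9750] = 18.3812; exercise value = 18.5000 > continuation, so V_d = 18.5000 (exercise)
Node 0 (S = 90): continuation = e^(−0.07)·[0.3423·0.0000 + 0.6577·18.5000] = 11.3445; exercise value = 5.0000 ≤ continuation, so V_0 = 11.3445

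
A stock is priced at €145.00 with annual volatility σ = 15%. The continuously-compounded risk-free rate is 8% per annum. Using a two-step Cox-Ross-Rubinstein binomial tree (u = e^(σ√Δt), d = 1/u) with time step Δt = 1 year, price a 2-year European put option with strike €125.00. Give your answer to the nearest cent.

€1.02

CRR parameters: u = e^(σ√Δt) = e^(0.15·√1) = 1.1618, d = 1/u = 0.8607
Per-period rate: rΔt = 0.08·1 = 0.08, so R = e^0.08 = 1.0833
Risk-neutral probability p = (e^0.08 − 0.8607)/(1.1618 − 0.8607) = 0.2226/0.3011 = 0.7392
Terminal stock prices: S_uu = 195.7, S_ud = 145, S_dd = 107.4
Terminal payoffs (K − S): max(-70.73, 0) = 0, max(-20, 0) = 0, max(17.58, 0) = 17.58
Node u (S = 168.5): V_u = e^(−0.08)·[0.7392·0.0000 + 0.2608·0.0000] = 0.0000
Node d (S = 124.8): V_d = e^(−0.08)·[0.7392·0.0000 + 0.2608·17.5814] = 4.2334
Node 0 (S = 145): V_0 = e^(−0.08)·[0.7392·0.0000 + 0.2608·4.2334] = 1.0194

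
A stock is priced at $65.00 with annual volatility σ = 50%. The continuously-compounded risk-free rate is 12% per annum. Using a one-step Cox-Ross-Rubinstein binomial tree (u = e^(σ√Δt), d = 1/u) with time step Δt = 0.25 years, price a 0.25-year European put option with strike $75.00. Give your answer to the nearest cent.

$11.87

CRR parameters: u = e^(σ√Δt) = e^(0.5·√0.25) = 1.2840, d = 1/u = 0.7788
Per-period rate: rΔt = 0.12·0.25 = 0.03, so R = e^0.03 = 1.0305
Risk-neutral probability p = (e^0.03 − 0.7788)/(1.2840 − 0.7788) = 0.2517/0.5052 = 0.4981
Terminal stock prices: S_u = 83.46, S_d = 50.62
Terminal payoffs (K − S): max(-8.462, 0) = 0, max(24.38, 0) = 24.38
Node 0 (S = 65): V_0 = e^(−0.03)·[0.4981·0.0000 + 0.5019·24.3779] = 11.8736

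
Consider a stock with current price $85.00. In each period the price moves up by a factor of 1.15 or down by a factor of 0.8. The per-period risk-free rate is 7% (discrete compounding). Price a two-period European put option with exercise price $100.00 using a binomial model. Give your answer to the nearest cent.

$8.80

Risk-neutral probability p = (1 + 0.07 − 0.8)/(1.15 − 0.8) = 0.2700/0.3500 = 0.7714
Terminal stock prices: S_uu = 112.4, S_ud = 78.2, S_dd = 54.4
Terminal payoffs (K − S): max(-12.41, 0) = 0, max(21.8, 0) = 21.8, max(45.6, 0) = 45.6
Node u (S = 97.75): V_u = 1/1.07·[0.7714·0.0000 + 0.2286·21.8000] = 4.6569
Node d (S = 68): V_d = 1/1.07·[0.7714·21.8000 + 0.2286·45.6000] = 25.4579
Node 0 (S = 85): V_0 = 1/1.07·[0.7714·4.6569 + 0.2286·25.4579] = 8.7957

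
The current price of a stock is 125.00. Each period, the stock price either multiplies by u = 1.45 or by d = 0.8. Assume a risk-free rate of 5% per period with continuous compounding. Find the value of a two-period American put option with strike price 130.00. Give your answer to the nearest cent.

Risk-neutral probability p = (e^0.05 − 0.8)/(1.45 − 0.8) = 0.2513/0.6500 = 0.3866
Terminal stock prices: S_uu = 262.8, S_ud = 145, S_dd = 80
Terminal payoffs (K − S): max(-132.8, 0) = 0, max(-15, 0) = 0, max(50, 0) = 50
Node u (S = 181.2): continuation = e^(−0.05)·[0.3866·0.0000 + 0.6134·0.0000] = 0.0000; exercise value = 0.0000 ≤ continuation, so V_u = 0.0000
Node d (S = 100): continuation = e^(−0.05)·[0.3866·0.0000 + 0.6134·50.0000] = 29.1756; exercise value = 30.0000 > continuation, so V_d = 30.0000 (exercise)
Node 0 (S = 125): continuation = e^(−0.05)·[0.3866·0.0000 + 0.6134·30.0000] = 17.5054; exercise value = 5.0000 ≤ continuation, so V_0 = 17.5054

17.51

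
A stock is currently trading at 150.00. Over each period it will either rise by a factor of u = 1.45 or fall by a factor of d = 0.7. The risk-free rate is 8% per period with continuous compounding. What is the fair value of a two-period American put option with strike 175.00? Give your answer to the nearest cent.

36.44

Risk-neutral probability p = (e^0.08 − 0.7)/(1.45 − 0.7) = 0.3833/0.7500 = 0.5110
Terminal stock prices: S_uu = 315.4, S_ud = 152.2, S_dd = 73.5
Terminal payoffs (K − S): max(-140.4, 0) = 0, max(22.75, 0) = 22.75, max(101.5, 0) = 101.5
Node u (S = 217.5): continuation = e^(−0.08)·[0.5110·0.0000 + 0.4890·22.7500] = 10.2684; exercise value = 0.0000 ≤ continuation, so V_u = 10.2684
Node d (S = 105): continuation = e^(−0.08)·[0.5110·22.7500 + 0.4890·101.5000] = 56.5454; exercise value = 70.0000 > continuation, so V_d = 70.0000 (exercise)
Node 0 (S = 150): continuation = e^(−0.08)·[0.5110·10.2684 + 0.4890·70.0000] = 36.4393; exercise value = 25.0000 ≤ continuation, so V_0 = 36.4393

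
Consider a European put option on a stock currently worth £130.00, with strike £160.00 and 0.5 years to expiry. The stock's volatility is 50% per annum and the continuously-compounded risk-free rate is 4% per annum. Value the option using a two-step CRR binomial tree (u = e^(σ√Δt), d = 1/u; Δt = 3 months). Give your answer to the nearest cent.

CRR parameters: u = e^(σ√Δt) = e^(0.5·√0.25) = 1.2840, d = 1/u = 0.7788
Per-period rate: rΔt = 0.04·0.25 = 0.01, so R = e^0.01 = 1.0101
Risk-neutral probability p = (e^0.01 − 0.7788)/(1.2840 − 0.7788) = 0.2312/0.5052 = 0.4577
Terminal stock prices: S_uu = 214.3, S_ud = 130, S_dd = 78.85
Terminal payoffs (K − S): max(-54.33, 0) = 0, max(30, 0) = 30, max(81.15, 0) = 81.15
Node u (S = 166.9): V_u = e^(−0.01)·[0.4577·0.0000 + 0.5423·30.0000] = 16.1066
Node d (S = 101.2): V_d = e^(−0.01)·[0.4577·30.0000 + 0.5423·81.1510] = 57.1639
Node 0 (S = 130): V_0 = e^(−0.01)·[0.4577·16.1066 + 0.5423·57.1639] = 37.9895

£37.99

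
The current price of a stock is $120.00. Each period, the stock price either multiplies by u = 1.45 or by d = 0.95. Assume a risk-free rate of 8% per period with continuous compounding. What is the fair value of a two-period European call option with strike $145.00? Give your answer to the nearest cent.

$13.26

Risk-neutral probability p = (e^0.08 − 0.95)/(1.45 − 0.95) = 0.1333/0.5000 = 0.2666
Terminal stock prices: S_uu = 252.3, S_ud = 165.3, S_dd = 108.3
Terminal payoffs (S − K): max(107.3, 0) = 107.3, max(20.3, 0) = 20.3, max(-36.7, 0) = 0
Node u (S = 174): V_u = e^(−0.08)·[0.2666·107.3000 + 0.7334·20.3000] = 40.1481
Node d (S = 114): V_d = e^(−0.08)·[0.2666·20.3000 + 0.7334·0.0000] = 4.9954
Node 0 (S = 120): V_0 = e^(−0.08)·[0.2666·40.1481 + 0.7334·4.9954] = 13.2617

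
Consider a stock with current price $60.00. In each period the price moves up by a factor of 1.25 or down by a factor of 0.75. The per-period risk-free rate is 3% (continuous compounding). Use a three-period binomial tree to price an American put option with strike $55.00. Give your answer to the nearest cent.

$6.39

Risk-neutral probability p = (e^0.03 − 0.75)/(1.25 − 0.75) = 0.2805/0.5000 = 0.5609
Terminal stock prices: S_uuu = 117.2, S_uud = 70.31, S_udd = 42.19, S_ddd = 25.31
Terminal payoffs (K − S): max(-62.19, 0) = 0, max(-15.31, 0) = 0, max(12.81, 0) = 12.81, max(29.69, 0) = 29.69
Node uu (S = 93.75): continuation = e^(−0.03)·[0.5609·0.0000 + 0.4391·0.0000] = 0.0000; exercise value = 0.0000 ≤ continuation, so V_uu = 0.0000
Node ud (S = 56.25): continuation = e^(−0.03)·[0.5609·0.0000 + 0.4391·12.8125] = 5.4596; exercise value = 0.0000 ≤ continuation, so V_ud = 5.4596
Node dd (S = 33.75): continuation = e^(−0.03)·[0.5609·12.8125 + 0.4391·29.6875] = 19.6245; exercise value = 21.2500 > continuation, so V_dd = 21.2500 (exercise)
Node u (S = 75): continuation = e^(−0.03)·[0.5609·0.0000 + 0.4391·5.4596] = 2.3264; exercise value = 0.0000 ≤ continuation, so V_u = 2.3264
Node d (S = 45): continuation = e^(−0.03)·[0.5609·5.4596 + 0.4391·21.2500] = 12.0267; exercise value = 10.0000 ≤ continuation, so V_d = 12.0267
Node 0 (S = 60): continuation = e^(−0.03)·[0.5609·2.3264 + 0.4391·12.0267] = 6.3911; exercise value = 0.0000 ≤ continuation, so V_0 = 6.3911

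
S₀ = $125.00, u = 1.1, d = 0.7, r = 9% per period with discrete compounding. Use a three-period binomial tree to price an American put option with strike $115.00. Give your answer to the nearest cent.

Risk-neutral probability p = (1 + 0.09 − 0.7)/(1.1 − 0.7) = 0.3900/0.4000 = 0.9750
Terminal stock prices: S_uuu = 166.4, S_uud = 105.9, S_udd = 67.37, S_ddd = 42.87
Terminal payoffs (K − S): max(-51.38, 0) = 0, max(9.125, 0) = 9.125, max(47.63, 0) = 47.63, max(72.12, 0) = 72.12
Node uu (S = 151.3): continuation = 1/1.09·[0.9750·0.0000 + 0.0250·9.1250] = 0.2093; exercise value = 0.0000 ≤ continuation, so V_uu = 0.2093
Node ud (S = 96.25): continuation = 1/1.09·[0.9750·9.1250 + 0.0250·47.6250] = 9.2546; exercise value = 18.7500 > continuation, so V_ud = 18.7500 (exercise)
Node dd (S = 61.25): continuation = 1/1.09·[0.9750·47.6250 + 0.0250·72.1250] = 44.2546; exercise value = 53.7500 > continuation, so V_dd = 53.7500 (exercise)
Node u (S = 137.5): continuation = 1/1.09·[0.9750·0.2093 + 0.0250·18.7500] = 0.6173; exercise value = 0.0000 ≤ continuation, so V_u = 0.6173
Node d (S = 87.5): continuation = 1/1.09·[0.9750·18.7500 + 0.0250·53.7500] = 18.0046; exercise value = 27.5000 > continuation, so V_d = 27.5000 (exercise)
Node 0 (S = 125): continuation = 1/1.09·[0.9750·0.6173 + 0.0250·27.5000] = 1.1829; exercise value = 0.0000 ≤ continuation, so V_0 = 1.1829

$1.18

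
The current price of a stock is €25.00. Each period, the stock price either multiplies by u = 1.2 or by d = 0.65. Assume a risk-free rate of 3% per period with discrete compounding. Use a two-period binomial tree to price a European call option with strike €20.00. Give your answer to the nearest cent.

Risk-neutral probability p = (1 + 0.03 − 0.65)/(1.2 − 0.65) = 0.3800/0.5500 = 0.6909
Terminal stock prices: S_uu = 36, S_ud = 19.5, S_dd = 10.56
Terminal payoffs (S − K): max(16, 0) = 16, max(-0.5, 0) = 0, max(-9.437, 0) = 0
Node u (S = 30): V_u = 1/1.03·[0.6909·16.0000 + 0.3091·0.0000] = 10.7326
Node d (S = 16.25): V_d = 1/1.03·[0.6909·0.0000 + 0.3091·0.0000] = 0.0000
Node 0 (S = 25): V_0 = 1/1.03·[0.6909·10.7326 + 0.3091·0.0000] = 7.1993

€7.20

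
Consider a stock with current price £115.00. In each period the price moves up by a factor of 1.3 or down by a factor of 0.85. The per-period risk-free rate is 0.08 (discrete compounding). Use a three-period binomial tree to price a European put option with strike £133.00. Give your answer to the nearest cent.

Risk-neutral probability p = (1 + 0.08 − 0.85)/(1.3 − 0.85) = 0.2300/0.4500 = 0.5111
Terminal stock prices: S_uuu = 252.7, S_uud = 165.2, S_udd = 108, S_ddd = 70.62
Terminal payoffs (K − S): max(-119.7, 0) = 0, max(-32.2, 0) = 0, max(24.99, 0) = 24.99, max(62.38, 0) = 62.38
Node uu (S = 194.4): V_uu = 1/1.08·[0.5111·0.0000 + 0.4889·0.0000] = 0.0000
Node ud (S = 127.1): V_ud = 1/1.08·[0.5111·0.0000 + 0.4889·24.9863] = 11.3106
Node dd (S = 83.09): V_dd = 1/1.08·[0.5111·24.9863 + 0.4889·62.3756] = 40.0606
Node u (S = 149.5): V_u = 1/1.08·[0.5111·0.0000 + 0.4889·11.3106] = 5.1200
Node d (S = 97.75): V_d = 1/1.08·[0.5111·11.3106 + 0.4889·40.0606] = 23.4872
Node 0 (S = 115): V_0 = 1/1.08·[0.5111·5.1200 + 0.4889·23.4872] = 13.0551

£13.06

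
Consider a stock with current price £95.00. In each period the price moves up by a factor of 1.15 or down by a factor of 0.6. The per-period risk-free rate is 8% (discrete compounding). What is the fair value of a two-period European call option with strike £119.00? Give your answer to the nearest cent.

Risk-neutral probability p = (1 + 0.08 − 0.6)/(1.15 − 0.6) = 0.4800/0.5500 = 0.8727
Terminal stock prices: S_uu = 125.6, S_ud = 65.55, S_dd = 34.2
Terminal payoffs (S − K): max(6.637, 0) = 6.637, max(-53.45, 0) = 0, max(-84.8, 0) = 0
Node u (S = 109.2): V_u = 1/1.08·[0.8727·6.6375 + 0.1273·0.0000] = 5.3636
Node d (S = 57): V_d = 1/1.08·[0.8727·0.0000 + 0.1273·0.0000] = 0.0000
Node 0 (S = 95): V_0 = 1/1.08·[0.8727·5.3636 + 0.1273·0.0000] = 4.3343

£4.33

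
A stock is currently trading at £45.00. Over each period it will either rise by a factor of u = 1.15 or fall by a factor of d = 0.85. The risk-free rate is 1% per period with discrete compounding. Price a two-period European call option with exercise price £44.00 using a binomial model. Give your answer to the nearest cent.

£4.33

Risk-neutral probability p = (1 + 0.01 − 0.85)/(1.15 − 0.85) = 0.1600/0.3000 = 0.5333
Terminal stock prices: S_uu = 59.51, S_ud = 43.99, S_dd = 32.51
Terminal payoffs (S − K): max(15.51, 0) = 15.51, max(-0.0125, 0) = 0, max(-11.49, 0) = 0
Node u (S = 51.75): V_u = 1/1.01·[0.5333·15.5125 + 0.4667·0.0000] = 8.1914
Node d (S = 38.25): V_d = 1/1.01·[0.5333·0.0000 + 0.4667·0.0000] = 0.0000
Node 0 (S = 45): V_0 = 1/1.01·[0.5333·8.1914 + 0.4667·0.0000] = 4.3255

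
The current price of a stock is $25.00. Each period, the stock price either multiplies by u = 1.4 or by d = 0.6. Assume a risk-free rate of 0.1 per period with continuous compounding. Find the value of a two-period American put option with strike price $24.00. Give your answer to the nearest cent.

Risk-neutral probability p = (e^0.1 − 0.6)/(1.4 − 0.6) = 0.5052/0.8000 = 0.6315
Terminal stock prices: S_uu = 49, S_ud = 21, S_dd = 9
Terminal payoffs (K − S): max(-25, 0) = 0, max(3, 0) = 3, max(15, 0) = 15
Node u (S = 35): continuation = e^(−0.1)·[0.6315·0.0000 + 0.3685·3.0000] = 1.0004; exercise value = 0.0000 ≤ continuation, so V_u = 1.0004
Node d (S = 15): continuation = e^(−0.1)·[0.6315·3.0000 + 0.3685·15.0000] = 6.7161; exercise value = 9.0000 > continuation, so V_d = 9.0000 (exercise)
Node 0 (S = 25): continuation = e^(−0.1)·[0.6315·1.0004 + 0.3685·9.0000] = 3.5728; exercise value = 0.0000 ≤ continuation, so V_0 = 3.5728

$3.57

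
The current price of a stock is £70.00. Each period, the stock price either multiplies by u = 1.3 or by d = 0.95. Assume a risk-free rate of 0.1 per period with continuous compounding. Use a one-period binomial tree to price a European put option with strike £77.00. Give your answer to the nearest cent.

£5.29

Risk-neutral probability p = (e^0.1 − 0.95)/(1.3 − 0.95) = 0.1552/0.3500 = 0.4433
Terminal stock prices: S_u = 91, S_d = 66.5
Terminal payoffs (K − S): max(-14, 0) = 0, max(10.5, 0) = 10.5
Node 0 (S = 70): V_0 = e^(−0.1)·[0.4433·0.0000 + 0.5567·10.5000] = 5.2887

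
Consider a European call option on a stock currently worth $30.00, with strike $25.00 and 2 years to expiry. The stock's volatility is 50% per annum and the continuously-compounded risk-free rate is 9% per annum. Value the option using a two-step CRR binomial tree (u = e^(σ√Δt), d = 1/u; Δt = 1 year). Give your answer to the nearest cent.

$12.42

CRR parameters: u = e^(σ√Δt) = e^(0.5·√1) = 1.6487, d = 1/u = 0.6065
Per-period rate: rΔt = 0.09·1 = 0.09, so R = e^0.09 = 1.0942
Risk-neutral probability p = (e^0.09 − 0.6065)/(1.6487 − 0.6065) = 0.4876/1.0422 = 0.4679
Terminal stock prices: S_uu = 81.55, S_ud = 30, S_dd = 11.04
Terminal payoffs (S − K): max(56.55, 0) = 56.55, max(5, 0) = 5, max(-13.96, 0) = 0
Node u (S = 49.46): V_u = e^(−0.09)·[0.4679·56.5485 + 0.5321·5.0000] = 26.6134
Node d (S = 18.2): V_d = e^(−0.09)·[0.4679·5.0000 + 0.5321·0.0000] = 2.1382
Node 0 (S = 30): V_0 = e^(−0.09)·[0.4679·26.6134 + 0.5321·2.1382] = 12.4205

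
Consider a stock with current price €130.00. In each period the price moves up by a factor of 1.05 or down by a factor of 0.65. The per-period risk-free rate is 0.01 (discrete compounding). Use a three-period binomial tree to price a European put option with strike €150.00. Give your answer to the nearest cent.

€15.94

Risk-neutral probability p = (1 + 0.01 − 0.65)/(1.05 − 0.65) = 0.3600/0.4000 = 0.9000
Terminal stock prices: S_uuu = 150.5, S_uud = 93.16, S_udd = 57.67, S_ddd = 35.7
Terminal payoffs (K − S): max(-0.4913, 0) = 0, max(56.84, 0) = 56.84, max(92.33, 0) = 92.33, max(114.3, 0) = 114.3
Node uu (S = 143.3): V_uu = 1/1.01·[0.9000·0.0000 + 0.1000·56.8387] = 5.6276
Node ud (S = 88.73): V_ud = 1/1.01·[0.9000·56.8387 + 0.1000·92.3287] = 59.7899
Node dd (S = 54.93): V_dd = 1/1.01·[0.9000·92.3287 + 0.1000·114.2987] = 93.5899
Node u (S = 136.5): V_u = 1/1.01·[0.9000·5.6276 + 0.1000·59.7899] = 10.9345
Node d (S = 84.5): V_d = 1/1.01·[0.9000·59.7899 + 0.1000·93.5899] = 62.5444
Node 0 (S = 130): V_0 = 1/1.01·[0.9000·10.9345 + 0.1000·62.5444] = 15.9361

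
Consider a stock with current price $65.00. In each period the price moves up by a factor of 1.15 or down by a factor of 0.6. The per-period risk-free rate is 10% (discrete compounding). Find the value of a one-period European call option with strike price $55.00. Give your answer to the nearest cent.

$16.32

Risk-neutral probability p = (1 + 0.1 − 0.6)/(1.15 − 0.6) = 0.5000/0.5500 = 0.9091
Terminal stock prices: S_u = 74.75, S_d = 39
Terminal payoffs (S − K): max(19.75, 0) = 19.75, max(-16, 0) = 0
Node 0 (S = 65): V_0 = 1/1.1·[0.9091·19.7500 + 0.0909·0.0000] = 16.3223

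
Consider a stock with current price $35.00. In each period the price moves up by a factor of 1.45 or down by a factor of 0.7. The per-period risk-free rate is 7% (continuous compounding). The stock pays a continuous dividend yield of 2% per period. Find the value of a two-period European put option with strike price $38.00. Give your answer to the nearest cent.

$6.19

Per-period risk-free factor R = e^0.07 = 1.0725; dividend-adjusted growth = e^(0.07−0.02) = 1.0513.
Risk-neutral probability p = (1.0513 − 0.7)/(1.45 − 0.7) = 0.3513/0.7500 = 0.4684
Terminal stock prices: S_uu = 73.59, S_ud = 35.52, S_dd = 17.15
Terminal payoffs (K − S): max(-35.59, 0) = 0, max(2.475, 0) = 2.475, max(20.85, 0) = 20.85
Node u (S = 50.75): V_u = e^(−0.07)·[0.4684·0.0000 + 0.5316·2.4750] = 1.2268
Node d (S = 24.5): V_d = e^(−0.07)·[0.4684·2.4750 + 0.5316·20.8500] = 11.4161
Node 0 (S = 35): V_0 = e^(−0.07)·[0.4684·1.2268 + 0.5316·11.4161] = 6.1947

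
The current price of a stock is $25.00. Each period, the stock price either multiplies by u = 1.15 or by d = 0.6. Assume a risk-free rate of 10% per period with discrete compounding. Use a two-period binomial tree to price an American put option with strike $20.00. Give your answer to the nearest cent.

Risk-neutral probability p = (1 + 0.1 − 0.6)/(1.15 − 0.6) = 0.5000/0.5500 = 0.9091
Terminal stock prices: S_uu = 33.06, S_ud = 17.25, S_dd = 9
Terminal payoffs (K − S): max(-13.06, 0) = 0, max(2.75, 0) = 2.75, max(11, 0) = 11
Node u (S = 28.75): continuation = 1/1.1·[0.9091·0.0000 + 0.0909·2.7500] = 0.2273; exercise value = 0.0000 ≤ continuation, so V_u = 0.2273
Node d (S = 15): continuation = 1/1.1·[0.9091·2.7500 + 0.0909·11.0000] = 3.1818; exercise value = 5.0000 > continuation, so V_d = 5.0000 (exercise)
Node 0 (S = 25): continuation = 1/1.1·[0.9091·0.2273 + 0.0909·5.0000] = 0.6011; exercise value = 0.0000 ≤ continuation, so V_0 = 0.6011

$0.60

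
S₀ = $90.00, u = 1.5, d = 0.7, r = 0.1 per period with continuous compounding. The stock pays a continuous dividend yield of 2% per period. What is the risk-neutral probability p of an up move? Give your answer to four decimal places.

p = 0.4791

Per-period risk-free factor R = e^0.1 = 1.1052; dividend-adjusted growth = e^(0.1−0.02) = 1.0833.
Risk-neutral probability p = (1.0833 − 0.7)/(1.5 − 0.7) = 0.3833/0.8000 = 0.4791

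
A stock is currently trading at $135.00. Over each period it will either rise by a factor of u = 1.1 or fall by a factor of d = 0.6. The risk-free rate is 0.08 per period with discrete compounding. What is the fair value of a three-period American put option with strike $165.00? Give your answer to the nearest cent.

$30.00

Risk-neutral probability p = (1 + 0.08 − 0.6)/(1.1 − 0.6) = 0.4800/0.5000 = 0.9600
Terminal stock prices: S_uuu = 179.7, S_uud = 98.01, S_udd = 53.46, S_ddd = 29.16
Terminal payoffs (K − S): max(-14.69, 0) = 0, max(66.99, 0) = 66.99, max(111.5, 0) = 111.5, max(135.8, 0) = 135.8
Node uu (S = 163.4): continuation = 1/1.08·[0.9600·0.0000 + 0.0400·66.9900] = 2.4811; exercise value = 1.6500 ≤ continuation, so V_uu = 2.4811
Node ud (S = 89.1): continuation = 1/1.08·[0.9600·66.9900 + 0.0400·111.5400] = 63.6778; exercise value = 75.9000 > continuation, so V_ud = 75.9000 (exercise)
Node dd (S = 48.6): continuation = 1/1.08·[0.9600·111.5400 + 0.0400·135.8400] = 104.1778; exercise value = 116.4000 > continuation, so V_dd = 116.4000 (exercise)
Node u (S = 148.5): continuation = 1/1.08·[0.9600·2.4811 + 0.0400·75.9000] = 5.0165; exercise value = 16.5000 > continuation, so V_u = 16.5000 (exercise)
Node d (S = 81): continuation = 1/1.08·[0.9600·75.9000 + 0.0400·116.4000] = 71.7778; exercise value = 84.0000 > continuation, so V_d = 84.0000 (exercise)
Node 0 (S = 135): continuation = 1/1.08·[0.9600·16.5000 + 0.0400·84.0000] = 17.7778; exercise value = 30.0000 > continuation, so V_0 = 30.0000 (exercise)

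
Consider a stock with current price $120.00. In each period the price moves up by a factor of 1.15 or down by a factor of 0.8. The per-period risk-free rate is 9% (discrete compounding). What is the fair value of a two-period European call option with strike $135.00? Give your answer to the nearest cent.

Risk-neutral probability p = (1 + 0.09 − 0.8)/(1.15 − 0.8) = 0.2900/0.3500 = 0.8286
Terminal stock prices: S_uu = 158.7, S_ud = 110.4, S_dd = 76.8
Terminal payoffs (S − K): max(23.7, 0) = 23.7, max(-24.6, 0) = 0, max(-58.2, 0) = 0
Node u (S = 138): V_u = 1/1.09·[0.8286·23.7000 + 0.1714·0.0000] = 18.0157
Node d (S = 96): V_d = 1/1.09·[0.8286·0.0000 + 0.1714·0.0000] = 0.0000
Node 0 (S = 120): V_0 = 1/1.09·[0.8286·18.0157 + 0.1714·0.0000] = 13.6948

$13.69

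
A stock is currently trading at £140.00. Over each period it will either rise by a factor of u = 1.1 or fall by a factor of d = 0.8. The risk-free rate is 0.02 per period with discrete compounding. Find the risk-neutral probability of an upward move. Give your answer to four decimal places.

Risk-neutral probability p = (1 + 0.02 − 0.8)/(1.1 − 0.8) = 0.2200/0.3000 = 0.7333

p = 0.7333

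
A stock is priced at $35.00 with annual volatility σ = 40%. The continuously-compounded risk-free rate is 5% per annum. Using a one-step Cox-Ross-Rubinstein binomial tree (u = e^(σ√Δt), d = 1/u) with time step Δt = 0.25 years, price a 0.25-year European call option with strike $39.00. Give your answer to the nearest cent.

$1.78

CRR parameters: u = e^(σ√Δt) = e^(0.4·√0.25) = 1.2214, d = 1/u = 0.8187
Per-period rate: rΔt = 0.05·0.25 = 0.0125, so R = e^0.0125 = 1.0126
Risk-neutral probability p = (e^0.0125 − 0.8187)/(1.2214 − 0.8187) = 0.1938/0.4027 = 0.4814
Terminal stock prices: S_u = 42.75, S_d = 28.66
Terminal payoffs (S − K): max(3.749, 0) = 3.749, max(-10.34, 0) = 0
Node 0 (S = 35): V_0 = e^(−0.0125)·[0.4814·3.7491 + 0.5186·0.0000] = 1.7824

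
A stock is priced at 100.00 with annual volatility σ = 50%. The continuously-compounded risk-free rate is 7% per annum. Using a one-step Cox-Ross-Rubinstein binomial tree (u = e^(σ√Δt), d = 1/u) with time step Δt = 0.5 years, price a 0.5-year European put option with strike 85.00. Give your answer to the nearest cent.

CRR parameters: u = e^(σ√Δt) = e^(0.5·√0.5) = 1.4241, d = 1/u = 0.7022
Per-period rate: rΔt = 0.07·0.5 = 0.035, so R = e^0.035 = 1.0356
Risk-neutral probability p = (e^0.035 − 0.7022)/(1.4241 − 0.7022) = 0.3334/0.7219 = 0.4619
Terminal stock prices: S_u = 142.4, S_d = 70.22
Terminal payoffs (K − S): max(-57.41, 0) = 0, max(14.78, 0) = 14.78
Node 0 (S = 100): V_0 = e^(−0.035)·[0.4619·0.0000 + 0.5381·14.7811] = 7.6807

7.68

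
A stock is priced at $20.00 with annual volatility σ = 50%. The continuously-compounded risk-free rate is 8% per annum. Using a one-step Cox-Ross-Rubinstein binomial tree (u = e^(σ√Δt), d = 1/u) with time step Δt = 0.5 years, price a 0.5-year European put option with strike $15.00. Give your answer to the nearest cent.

$0.49

CRR parameters: u = e^(σ√Δt) = e^(0.5·√0.5) = 1.4241, d = 1/u = 0.7022
Per-period rate: rΔt = 0.08·0.5 = 0.04, so R = e^0.04 = 1.0408
Risk-neutral probability p = (e^0.04 − 0.7022)/(1.4241 − 0.7022) = 0.3386/0.7219 = 0.4691
Terminal stock prices: S_u = 28.48, S_d = 14.04
Terminal payoffs (K − S): max(-13.48, 0) = 0, max(0.9562, 0) = 0.9562
Node 0 (S = 20): V_0 = e^(−0.04)·[0.4691·0.0000 + 0.5309·0.9562] = 0.4878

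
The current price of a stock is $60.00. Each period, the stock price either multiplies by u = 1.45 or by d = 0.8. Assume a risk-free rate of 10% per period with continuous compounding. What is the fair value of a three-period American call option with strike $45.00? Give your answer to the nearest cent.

$28.24

Risk-neutral probability p = (e^0.1 − 0.8)/(1.45 − 0.8) = 0.3052/0.6500 = 0.4695
Terminal stock prices: S_uuu = 182.9, S_uud = 100.9, S_udd = 55.68, S_ddd = 30.72
Terminal payoffs (S − K): max(137.9, 0) = 137.9, max(55.92, 0) = 55.92, max(10.68, 0) = 10.68, max(-14.28, 0) = 0
Node uu (S = 126.2): continuation = e^(−0.1)·[0.4695·137.9175 + 0.5305·55.9200] = 85.4323; exercise value = 81.1500 ≤ continuation, so V_uu = 85.4323
Node ud (S = 69.6): continuation = e^(−0.1)·[0.4695·55.9200 + 0.5305·10.6800] = 28.8823; exercise value = 24.6000 ≤ continuation, so V_ud = 28.8823
Node dd (S = 38.4): continuation = e^(−0.1)·[0.4695·10.6800 + 0.5305·0.0000] = 4.5370; exercise value = 0.0000 ≤ continuation, so V_dd = 4.5370
Node u (S = 87): continuation = e^(−0.1)·[0.4695·85.4323 + 0.5305·28.8823] = 50.1571; exercise value = 42.0000 ≤ continuation, so V_u = 50.1571
Node d (S = 48): continuation = e^(−0.1)·[0.4695·28.8823 + 0.5305·4.5370] = 14.4475; exercise value = 3.0000 ≤ continuation, so V_d = 14.4475
Node 0 (S = 60): continuation = e^(−0.1)·[0.4695·50.1571 + 0.5305·14.4475] = 28.2427; exercise value = 15.0000 ≤ continuation, so V_0 = 28.2427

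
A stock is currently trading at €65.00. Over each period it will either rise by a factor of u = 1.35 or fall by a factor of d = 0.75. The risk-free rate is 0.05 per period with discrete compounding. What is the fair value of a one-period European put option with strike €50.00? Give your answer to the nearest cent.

€0.60

Risk-neutral probability p = (1 + 0.05 − 0.75)/(1.35 − 0.75) = 0.3000/0.6000 = 0.5000
Terminal stock prices: S_u = 87.75, S_d = 48.75
Terminal payoffs (K − S): max(-37.75, 0) = 0, max(1.25, 0) = 1.25
Node 0 (S = 65): V_0 = 1/1.05·[0.5000·0.0000 + 0.5000·1.2500] = 0.5952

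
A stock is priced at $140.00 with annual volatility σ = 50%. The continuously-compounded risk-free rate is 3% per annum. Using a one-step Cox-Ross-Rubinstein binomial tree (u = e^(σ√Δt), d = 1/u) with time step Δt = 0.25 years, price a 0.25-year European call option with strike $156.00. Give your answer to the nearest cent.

$10.68

CRR parameters: u = e^(σ√Δt) = e^(0.5·√0.25) = 1.2840, d = 1/u = 0.7788
Per-period rate: rΔt = 0.03·0.25 = 0.0075, so R = e^0.0075 = 1.0075
Risk-neutral probability p = (e^0.0075 − 0.7788)/(1.2840 − 0.7788) = 0.2287/0.5052 = 0.4527
Terminal stock prices: S_u = 179.8, S_d = 109
Terminal payoffs (S − K): max(23.76, 0) = 23.76, max(-46.97, 0) = 0
Node 0 (S = 140): V_0 = e^(−0.0075)·[0.4527·23.7636 + 0.5473·0.0000] = 10.6780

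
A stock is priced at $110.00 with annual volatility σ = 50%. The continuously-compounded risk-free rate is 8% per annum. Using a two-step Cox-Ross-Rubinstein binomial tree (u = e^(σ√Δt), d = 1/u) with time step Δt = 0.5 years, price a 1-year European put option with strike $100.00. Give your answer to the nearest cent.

CRR parameters: u = e^(σ√Δt) = e^(0.5·√0.5) = 1.4241, d = 1/u = 0.7022
Per-period rate: rΔt = 0.08·0.5 = 0.04, so R = e^0.04 = 1.0408
Risk-neutral probability p = (e^0.04 − 0.7022)/(1.4241 − 0.7022) = 0.3386/0.7219 = 0.4691
Terminal stock prices: S_uu = 223.1, S_ud = 110, S_dd = 54.24
Terminal payoffs (K − S): max(-123.1, 0) = 0, max(-10, 0) = 0, max(45.76, 0) = 45.76
Node u (S = 156.7): V_u = e^(−0.04)·[0.4691·0.0000 + 0.5309·0.0000] = 0.0000
Node d (S = 77.24): V_d = e^(−0.04)·[0.4691·0.0000 + 0.5309·45.7624] = 23.3448
Node 0 (S = 110): V_0 = e^(−0.04)·[0.4691·0.0000 + 0.5309·23.3448] = 11.9089

$11.91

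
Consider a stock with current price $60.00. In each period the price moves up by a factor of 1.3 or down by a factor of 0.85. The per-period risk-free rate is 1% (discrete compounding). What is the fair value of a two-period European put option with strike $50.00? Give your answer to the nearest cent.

Risk-neutral probability p = (1 + 0.01 − 0.85)/(1.3 − 0.85) = 0.1600/0.4500 = 0.3556
Terminal stock prices: S_uu = 101.4, S_ud = 66.3, S_dd = 43.35
Terminal payoffs (K − S): max(-51.4, 0) = 0, max(-16.3, 0) = 0, max(6.65, 0) = 6.65
Node u (S = 78): V_u = 1/1.01·[0.3556·0.0000 + 0.6444·0.0000] = 0.0000
Node d (S = 51): V_d = 1/1.01·[0.3556·0.0000 + 0.6444·6.6500] = 4.2431
Node 0 (S = 60): V_0 = 1/1.01·[0.3556·0.0000 + 0.6444·4.2431] = 2.7074

$2.71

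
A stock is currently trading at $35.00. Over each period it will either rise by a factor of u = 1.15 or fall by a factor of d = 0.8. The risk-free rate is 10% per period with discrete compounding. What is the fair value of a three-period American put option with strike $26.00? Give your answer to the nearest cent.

$0.07

Risk-neutral probability p = (1 + 0.1 − 0.8)/(1.15 − 0.8) = 0.3000/0.3500 = 0.8571
Terminal stock prices: S_uuu = 53.23, S_uud = 37.03, S_udd = 25.76, S_ddd = 17.92
Terminal payoffs (K − S): max(-27.23, 0) = 0, max(-11.03, 0) = 0, max(0.24, 0) = 0.24, max(8.08, 0) = 8.08
Node uu (S = 46.29): continuation = 1/1.1·[0.8571·0.0000 + 0.1429·0.0000] = 0.0000; exercise value = 0.0000 ≤ continuation, so V_uu = 0.0000
Node ud (S = 32.2): continuation = 1/1.1·[0.8571·0.0000 + 0.1429·0.2400] = 0.0312; exercise value = 0.0000 ≤ continuation, so V_ud = 0.0312
Node dd (S = 22.4): continuation = 1/1.1·[0.8571·0.2400 + 0.1429·8.0800] = 1.2364; exercise value = 3.6000 > continuation, so V_dd = 3.6000 (exercise)
Node u (S = 40.25): continuation = 1/1.1·[0.8571·0.0000 + 0.1429·0.0312] = 0.0040; exercise value = 0.0000 ≤ continuation, so V_u = 0.0040
Node d (S = 28): continuation = 1/1.1·[0.8571·0.0312 + 0.1429·3.6000] = 0.4918; exercise value = 0.0000 ≤ continuation, so V_d = 0.4918
Node 0 (S = 35): continuation = 1/1.1·[0.8571·0.0040 + 0.1429·0.4918] = 0.0670; exercise value = 0.0000 ≤ continuation, so V_0 = 0.0670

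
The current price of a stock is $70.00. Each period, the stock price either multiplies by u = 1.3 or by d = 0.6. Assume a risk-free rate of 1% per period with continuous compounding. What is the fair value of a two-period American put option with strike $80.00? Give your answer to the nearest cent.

$21.62

Risk-neutral probability p = (e^0.01 − 0.6)/(1.3 − 0.6) = 0.4101/0.7000 = 0.5858
Terminal stock prices: S_uu = 118.3, S_ud = 54.6, S_dd = 25.2
Terminal payoffs (K − S): max(-38.3, 0) = 0, max(25.4, 0) = 25.4, max(54.8, 0) = 54.8
Node u (S = 91): continuation = e^(−0.01)·[0.5858·0.0000 + 0.4142·25.4000] = 10.4164; exercise value = 0.0000 ≤ continuation, so V_u = 10.4164
Node d (S = 42): continuation = e^(−0.01)·[0.5858·25.4000 + 0.4142·54.8000] = 37.2040; exercise value = 38.0000 > continuation, so V_d = 38.0000 (exercise)
Node 0 (S = 70): continuation = e^(−0.01)·[0.5858·10.4164 + 0.4142·38.0000] = 21.6246; exercise value = 10.0000 ≤ continuation, so V_0 = 21.6246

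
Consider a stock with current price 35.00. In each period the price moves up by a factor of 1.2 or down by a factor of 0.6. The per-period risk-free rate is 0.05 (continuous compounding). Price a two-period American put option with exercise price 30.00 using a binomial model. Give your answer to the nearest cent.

2.93

Risk-neutral probability p = (e^0.05 − 0.6)/(1.2 − 0.6) = 0.4513/0.6000 = 0.7521
Terminal stock prices: S_uu = 50.4, S_ud = 25.2, S_dd = 12.6
Terminal payoffs (K − S): max(-20.4, 0) = 0, max(4.8, 0) = 4.8, max(17.4, 0) = 17.4
Node u (S = 42): continuation = e^(−0.05)·[0.7521·0.0000 + 0.2479·4.8000] = 1.1318; exercise value = 0.0000 ≤ continuation, so V_u = 1.1318
Node d (S = 21): continuation = e^(−0.05)·[0.7521·4.8000 + 0.2479·17.4000] = 7.5369; exercise value = 9.0000 > continuation, so V_d = 9.0000 (exercise)
Node 0 (S = 35): continuation = e^(−0.05)·[0.7521·1.1318 + 0.2479·9.0000] = 2.9319; exercise value = 0.0000 ≤ continuation, so V_0 = 2.9319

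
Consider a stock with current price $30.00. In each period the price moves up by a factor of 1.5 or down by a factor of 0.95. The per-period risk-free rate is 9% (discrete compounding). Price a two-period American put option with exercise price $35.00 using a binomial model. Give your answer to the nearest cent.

Risk-neutral probability p = (1 + 0.09 − 0.95)/(1.5 − 0.95) = 0.1400/0.5500 = 0.2545
Terminal stock prices: S_uu = 67.5, S_ud = 42.75, S_dd = 27.07
Terminal payoffs (K − S): max(-32.5, 0) = 0, max(-7.75, 0) = 0, max(7.925, 0) = 7.925
Node u (S = 45): continuation = 1/1.09·[0.2545·0.0000 + 0.7455·0.0000] = 0.0000; exercise value = 0.0000 ≤ continuation, so V_u = 0.0000
Node d (S = 28.5): continuation = 1/1.09·[0.2545·0.0000 + 0.7455·7.9250] = 5.4199; exercise value = 6.5000 > continuation, so V_d = 6.5000 (exercise)
Node 0 (S = 30): continuation = 1/1.09·[0.2545·0.0000 + 0.7455·6.5000] = 4.4454; exercise value = 5.0000 > continuation, so V_0 = 5.0000 (exercise)

$5.00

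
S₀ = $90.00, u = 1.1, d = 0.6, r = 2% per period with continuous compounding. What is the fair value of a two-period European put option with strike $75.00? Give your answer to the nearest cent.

Risk-neutral probability p = (e^0.02 − 0.6)/(1.1 − 0.6) = 0.4202/0.5000 = 0.8404
Terminal stock prices: S_uu = 108.9, S_ud = 59.4, S_dd = 32.4
Terminal payoffs (K − S): max(-33.9, 0) = 0, max(15.6, 0) = 15.6, max(42.6, 0) = 42.6
Node u (S = 99): V_u = e^(−0.02)·[0.8404·0.0000 + 0.1596·15.6000] = 2.4404
Node d (S = 54): V_d = e^(−0.02)·[0.8404·15.6000 + 0.1596·42.6000] = 19.5149
Node 0 (S = 90): V_0 = e^(−0.02)·[0.8404·2.4404 + 0.1596·19.5149] = 5.0632

$5.06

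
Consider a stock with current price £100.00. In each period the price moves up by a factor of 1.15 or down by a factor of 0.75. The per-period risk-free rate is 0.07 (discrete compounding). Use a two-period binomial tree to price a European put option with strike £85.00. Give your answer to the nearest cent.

Risk-neutral probability p = (1 + 0.07 − 0.75)/(1.15 − 0.75) = 0.3200/0.4000 = 0.8000
Terminal stock prices: S_uu = 132.2, S_ud = 86.25, S_dd = 56.25
Terminal payoffs (K − S): max(-47.25, 0) = 0, max(-1.25, 0) = 0, max(28.75, 0) = 28.75
Node u (S = 115): V_u = 1/1.07·[0.8000·0.0000 + 0.2000·0.0000] = 0.0000
Node d (S = 75): V_d = 1/1.07·[0.8000·0.0000 + 0.2000·28.7500] = 5.3738
Node 0 (S = 100): V_0 = 1/1.07·[0.8000·0.0000 + 0.2000·5.3738] = 1.0045

£1.00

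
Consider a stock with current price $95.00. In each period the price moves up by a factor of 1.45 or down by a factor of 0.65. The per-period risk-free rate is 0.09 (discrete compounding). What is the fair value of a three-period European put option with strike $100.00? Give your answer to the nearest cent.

Risk-neutral probability p = (1 + 0.09 − 0.65)/(1.45 − 0.65) = 0.4400/0.8000 = 0.5500
Terminal stock prices: S_uuu = 289.6, S_uud = 129.8, S_udd = 58.2, S_ddd = 26.09
Terminal payoffs (K − S): max(-189.6, 0) = 0, max(-29.83, 0) = 0, max(41.8, 0) = 41.8, max(73.91, 0) = 73.91
Node uu (S = 199.7): V_uu = 1/1.09·[0.5500·0.0000 + 0.4500·0.0000] = 0.0000
Node ud (S = 89.54): V_ud = 1/1.09·[0.5500·0.0000 + 0.4500·41.8006] = 17.2571
Node dd (S = 40.14): V_dd = 1/1.09·[0.5500·41.8006 + 0.4500·73.9106] = 51.6056
Node u (S = 137.8): V_u = 1/1.09·[0.5500·0.0000 + 0.4500·17.2571] = 7.1245
Node d (S = 61.75): V_d = 1/1.09·[0.5500·17.2571 + 0.4500·51.6056] = 30.0128
Node 0 (S = 95): V_0 = 1/1.09·[0.5500·7.1245 + 0.4500·30.0128] = 15.9855

$15.99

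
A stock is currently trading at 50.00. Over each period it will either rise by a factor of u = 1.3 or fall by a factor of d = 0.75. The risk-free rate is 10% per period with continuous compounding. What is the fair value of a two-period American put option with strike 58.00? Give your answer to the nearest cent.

8.30

Risk-neutral probability p = (e^0.1 − 0.75)/(1.3 − 0.75) = 0.3552/0.5500 = 0.6458
Terminal stock prices: S_uu = 84.5, S_ud = 48.75, S_dd = 28.12
Terminal payoffs (K − S): max(-26.5, 0) = 0, max(9.25, 0) = 9.25, max(29.88, 0) = 29.88
Node u (S = 65): continuation = e^(−0.1)·[0.6458·0.0000 + 0.3542·9.2500] = 2.9649; exercise value = 0.0000 ≤ continuation, so V_u = 2.9649
Node d (S = 37.5): continuation = e^(−0.1)·[0.6458·9.2500 + 0.3542·29.8750] = 14.9806; exercise value = 20.5000 > continuation, so V_d = 20.5000 (exercise)
Node 0 (S = 50): continuation = e^(−0.1)·[0.6458·2.9649 + 0.3542·20.5000] = 8.3032; exercise value = 8.0000 ≤ continuation, so V_0 = 8.3032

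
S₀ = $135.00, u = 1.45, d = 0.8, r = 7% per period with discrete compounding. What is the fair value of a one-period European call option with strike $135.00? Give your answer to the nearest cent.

$23.58

Risk-neutral probability p = (1 + 0.07 − 0.8)/(1.45 − 0.8) = 0.2700/0.6500 = 0.4154
Terminal stock prices: S_u = 195.8, S_d = 108
Terminal payoffs (S − K): max(60.75, 0) = 60.75, max(-27, 0) = 0
Node 0 (S = 135): V_0 = 1/1.07·[0.4154·60.7500 + 0.5846·0.0000] = 23.5838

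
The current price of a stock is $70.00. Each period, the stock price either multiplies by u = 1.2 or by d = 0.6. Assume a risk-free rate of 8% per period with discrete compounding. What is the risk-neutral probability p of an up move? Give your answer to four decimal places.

Risk-neutral probability p = (1 + 0.08 − 0.6)/(1.2 − 0.6) = 0.4800/0.6000 = 0.8000

p = 0.8000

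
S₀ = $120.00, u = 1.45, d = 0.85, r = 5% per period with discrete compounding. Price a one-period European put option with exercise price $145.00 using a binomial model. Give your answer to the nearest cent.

$27.30

Risk-neutral probability p = (1 + 0.05 − 0.85)/(1.45 − 0.85) = 0.2000/0.6000 = 0.3333
Terminal stock prices: S_u = 174, S_d = 102
Terminal payoffs (K − S): max(-29, 0) = 0, max(43, 0) = 43
Node 0 (S = 120): V_0 = 1/1.05·[0.3333·0.0000 + 0.6667·43.0000] = 27.3016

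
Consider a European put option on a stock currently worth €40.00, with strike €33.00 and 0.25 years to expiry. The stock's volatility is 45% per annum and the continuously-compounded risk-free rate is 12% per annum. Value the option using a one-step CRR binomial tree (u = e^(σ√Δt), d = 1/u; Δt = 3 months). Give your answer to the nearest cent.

€0.50

CRR parameters: u = e^(σ√Δt) = e^(0.45·√0.25) = 1.2523, d = 1/u = 0.7985
Per-period rate: rΔt = 0.12·0.25 = 0.03, so R = e^0.03 = 1.0305
Risk-neutral probability p = (e^0.03 − 0.7985)/(1.2523 − 0.7985) = 0.2319/0.4538 = 0.5111
Terminal stock prices: S_u = 50.09, S_d = 31.94
Terminal payoffs (K − S): max(-17.09, 0) = 0, max(1.059, 0) = 1.059
Node 0 (S = 40): V_0 = e^(−0.03)·[0.5111·0.0000 + 0.4889·1.0594] = 0.5026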